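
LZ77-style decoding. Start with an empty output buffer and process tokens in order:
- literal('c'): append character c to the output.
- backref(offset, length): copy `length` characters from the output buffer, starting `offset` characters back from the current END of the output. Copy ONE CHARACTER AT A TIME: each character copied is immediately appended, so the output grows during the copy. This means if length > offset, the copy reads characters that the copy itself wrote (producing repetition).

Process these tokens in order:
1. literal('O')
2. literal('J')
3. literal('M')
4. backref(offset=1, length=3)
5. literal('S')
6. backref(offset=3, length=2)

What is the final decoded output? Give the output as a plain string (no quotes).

Answer: OJMMMMSMM

Derivation:
Token 1: literal('O'). Output: "O"
Token 2: literal('J'). Output: "OJ"
Token 3: literal('M'). Output: "OJM"
Token 4: backref(off=1, len=3) (overlapping!). Copied 'MMM' from pos 2. Output: "OJMMMM"
Token 5: literal('S'). Output: "OJMMMMS"
Token 6: backref(off=3, len=2). Copied 'MM' from pos 4. Output: "OJMMMMSMM"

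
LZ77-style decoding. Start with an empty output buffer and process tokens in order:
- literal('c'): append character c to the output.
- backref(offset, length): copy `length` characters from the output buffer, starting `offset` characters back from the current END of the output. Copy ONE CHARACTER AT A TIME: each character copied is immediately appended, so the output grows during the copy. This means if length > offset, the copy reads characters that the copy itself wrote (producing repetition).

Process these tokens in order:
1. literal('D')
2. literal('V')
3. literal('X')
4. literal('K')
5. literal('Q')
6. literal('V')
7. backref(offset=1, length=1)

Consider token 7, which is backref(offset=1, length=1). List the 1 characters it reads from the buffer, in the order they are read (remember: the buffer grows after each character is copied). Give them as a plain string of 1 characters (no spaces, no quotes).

Token 1: literal('D'). Output: "D"
Token 2: literal('V'). Output: "DV"
Token 3: literal('X'). Output: "DVX"
Token 4: literal('K'). Output: "DVXK"
Token 5: literal('Q'). Output: "DVXKQ"
Token 6: literal('V'). Output: "DVXKQV"
Token 7: backref(off=1, len=1). Buffer before: "DVXKQV" (len 6)
  byte 1: read out[5]='V', append. Buffer now: "DVXKQVV"

Answer: V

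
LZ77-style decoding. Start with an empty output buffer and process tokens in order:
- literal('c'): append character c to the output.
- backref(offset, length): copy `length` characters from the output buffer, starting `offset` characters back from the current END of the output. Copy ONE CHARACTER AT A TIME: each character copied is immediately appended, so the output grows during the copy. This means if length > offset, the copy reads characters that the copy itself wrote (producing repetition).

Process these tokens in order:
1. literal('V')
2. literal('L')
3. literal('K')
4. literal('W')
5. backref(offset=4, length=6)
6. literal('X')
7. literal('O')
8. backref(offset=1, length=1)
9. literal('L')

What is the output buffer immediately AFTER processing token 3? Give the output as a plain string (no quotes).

Answer: VLK

Derivation:
Token 1: literal('V'). Output: "V"
Token 2: literal('L'). Output: "VL"
Token 3: literal('K'). Output: "VLK"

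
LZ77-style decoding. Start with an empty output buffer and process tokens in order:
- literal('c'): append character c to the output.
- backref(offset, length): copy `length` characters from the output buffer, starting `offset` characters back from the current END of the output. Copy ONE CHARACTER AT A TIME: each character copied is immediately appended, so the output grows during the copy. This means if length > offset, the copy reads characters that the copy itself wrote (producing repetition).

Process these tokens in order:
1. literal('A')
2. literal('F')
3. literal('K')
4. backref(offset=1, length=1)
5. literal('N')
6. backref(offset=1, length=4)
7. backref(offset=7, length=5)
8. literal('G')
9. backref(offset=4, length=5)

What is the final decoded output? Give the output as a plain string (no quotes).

Token 1: literal('A'). Output: "A"
Token 2: literal('F'). Output: "AF"
Token 3: literal('K'). Output: "AFK"
Token 4: backref(off=1, len=1). Copied 'K' from pos 2. Output: "AFKK"
Token 5: literal('N'). Output: "AFKKN"
Token 6: backref(off=1, len=4) (overlapping!). Copied 'NNNN' from pos 4. Output: "AFKKNNNNN"
Token 7: backref(off=7, len=5). Copied 'KKNNN' from pos 2. Output: "AFKKNNNNNKKNNN"
Token 8: literal('G'). Output: "AFKKNNNNNKKNNNG"
Token 9: backref(off=4, len=5) (overlapping!). Copied 'NNNGN' from pos 11. Output: "AFKKNNNNNKKNNNGNNNGN"

Answer: AFKKNNNNNKKNNNGNNNGN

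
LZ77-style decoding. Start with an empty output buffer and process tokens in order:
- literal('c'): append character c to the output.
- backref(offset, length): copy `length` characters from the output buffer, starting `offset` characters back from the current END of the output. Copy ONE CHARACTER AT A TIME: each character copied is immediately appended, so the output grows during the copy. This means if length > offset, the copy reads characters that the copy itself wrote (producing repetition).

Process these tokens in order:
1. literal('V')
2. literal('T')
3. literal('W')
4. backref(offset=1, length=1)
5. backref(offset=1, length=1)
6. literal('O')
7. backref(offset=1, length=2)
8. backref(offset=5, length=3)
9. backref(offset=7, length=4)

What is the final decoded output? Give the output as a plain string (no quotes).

Answer: VTWWWOOOWWOWOOO

Derivation:
Token 1: literal('V'). Output: "V"
Token 2: literal('T'). Output: "VT"
Token 3: literal('W'). Output: "VTW"
Token 4: backref(off=1, len=1). Copied 'W' from pos 2. Output: "VTWW"
Token 5: backref(off=1, len=1). Copied 'W' from pos 3. Output: "VTWWW"
Token 6: literal('O'). Output: "VTWWWO"
Token 7: backref(off=1, len=2) (overlapping!). Copied 'OO' from pos 5. Output: "VTWWWOOO"
Token 8: backref(off=5, len=3). Copied 'WWO' from pos 3. Output: "VTWWWOOOWWO"
Token 9: backref(off=7, len=4). Copied 'WOOO' from pos 4. Output: "VTWWWOOOWWOWOOO"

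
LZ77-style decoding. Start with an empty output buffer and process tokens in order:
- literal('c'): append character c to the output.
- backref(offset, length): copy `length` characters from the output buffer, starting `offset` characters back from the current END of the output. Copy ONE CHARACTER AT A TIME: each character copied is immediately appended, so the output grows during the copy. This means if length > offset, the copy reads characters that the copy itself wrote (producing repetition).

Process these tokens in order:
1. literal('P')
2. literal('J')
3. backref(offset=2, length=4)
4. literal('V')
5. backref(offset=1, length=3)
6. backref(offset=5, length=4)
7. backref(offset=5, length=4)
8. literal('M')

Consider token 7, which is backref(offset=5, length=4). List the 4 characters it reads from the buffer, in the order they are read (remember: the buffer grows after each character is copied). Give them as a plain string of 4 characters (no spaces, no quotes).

Answer: VJVV

Derivation:
Token 1: literal('P'). Output: "P"
Token 2: literal('J'). Output: "PJ"
Token 3: backref(off=2, len=4) (overlapping!). Copied 'PJPJ' from pos 0. Output: "PJPJPJ"
Token 4: literal('V'). Output: "PJPJPJV"
Token 5: backref(off=1, len=3) (overlapping!). Copied 'VVV' from pos 6. Output: "PJPJPJVVVV"
Token 6: backref(off=5, len=4). Copied 'JVVV' from pos 5. Output: "PJPJPJVVVVJVVV"
Token 7: backref(off=5, len=4). Buffer before: "PJPJPJVVVVJVVV" (len 14)
  byte 1: read out[9]='V', append. Buffer now: "PJPJPJVVVVJVVVV"
  byte 2: read out[10]='J', append. Buffer now: "PJPJPJVVVVJVVVVJ"
  byte 3: read out[11]='V', append. Buffer now: "PJPJPJVVVVJVVVVJV"
  byte 4: read out[12]='V', append. Buffer now: "PJPJPJVVVVJVVVVJVV"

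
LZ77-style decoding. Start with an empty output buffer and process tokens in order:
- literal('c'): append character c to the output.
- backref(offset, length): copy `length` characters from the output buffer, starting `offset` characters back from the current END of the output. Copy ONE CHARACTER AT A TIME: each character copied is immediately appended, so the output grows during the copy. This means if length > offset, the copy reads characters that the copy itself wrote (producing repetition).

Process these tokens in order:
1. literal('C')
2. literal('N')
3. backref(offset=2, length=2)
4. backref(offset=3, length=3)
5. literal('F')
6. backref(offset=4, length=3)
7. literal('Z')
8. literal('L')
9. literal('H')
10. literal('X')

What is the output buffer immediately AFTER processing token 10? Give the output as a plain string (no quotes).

Token 1: literal('C'). Output: "C"
Token 2: literal('N'). Output: "CN"
Token 3: backref(off=2, len=2). Copied 'CN' from pos 0. Output: "CNCN"
Token 4: backref(off=3, len=3). Copied 'NCN' from pos 1. Output: "CNCNNCN"
Token 5: literal('F'). Output: "CNCNNCNF"
Token 6: backref(off=4, len=3). Copied 'NCN' from pos 4. Output: "CNCNNCNFNCN"
Token 7: literal('Z'). Output: "CNCNNCNFNCNZ"
Token 8: literal('L'). Output: "CNCNNCNFNCNZL"
Token 9: literal('H'). Output: "CNCNNCNFNCNZLH"
Token 10: literal('X'). Output: "CNCNNCNFNCNZLHX"

Answer: CNCNNCNFNCNZLHX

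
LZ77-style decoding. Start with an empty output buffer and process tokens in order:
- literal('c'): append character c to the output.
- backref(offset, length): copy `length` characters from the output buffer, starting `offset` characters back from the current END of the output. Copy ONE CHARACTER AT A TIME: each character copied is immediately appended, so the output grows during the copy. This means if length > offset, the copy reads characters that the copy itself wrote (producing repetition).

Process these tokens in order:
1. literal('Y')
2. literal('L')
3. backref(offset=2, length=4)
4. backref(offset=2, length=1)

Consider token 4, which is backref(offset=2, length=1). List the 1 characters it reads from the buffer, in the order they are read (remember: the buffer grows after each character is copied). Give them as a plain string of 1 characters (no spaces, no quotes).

Answer: Y

Derivation:
Token 1: literal('Y'). Output: "Y"
Token 2: literal('L'). Output: "YL"
Token 3: backref(off=2, len=4) (overlapping!). Copied 'YLYL' from pos 0. Output: "YLYLYL"
Token 4: backref(off=2, len=1). Buffer before: "YLYLYL" (len 6)
  byte 1: read out[4]='Y', append. Buffer now: "YLYLYLY"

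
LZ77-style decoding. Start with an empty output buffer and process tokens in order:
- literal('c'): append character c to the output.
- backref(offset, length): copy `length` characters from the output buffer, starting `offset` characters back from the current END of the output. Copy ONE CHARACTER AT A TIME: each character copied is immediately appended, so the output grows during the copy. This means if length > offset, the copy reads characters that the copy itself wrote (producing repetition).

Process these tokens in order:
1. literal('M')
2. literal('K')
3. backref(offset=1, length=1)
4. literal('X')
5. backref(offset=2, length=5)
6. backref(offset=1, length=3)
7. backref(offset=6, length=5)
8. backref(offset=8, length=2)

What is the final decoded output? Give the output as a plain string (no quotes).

Answer: MKKXKXKXKKKKKXKKKKK

Derivation:
Token 1: literal('M'). Output: "M"
Token 2: literal('K'). Output: "MK"
Token 3: backref(off=1, len=1). Copied 'K' from pos 1. Output: "MKK"
Token 4: literal('X'). Output: "MKKX"
Token 5: backref(off=2, len=5) (overlapping!). Copied 'KXKXK' from pos 2. Output: "MKKXKXKXK"
Token 6: backref(off=1, len=3) (overlapping!). Copied 'KKK' from pos 8. Output: "MKKXKXKXKKKK"
Token 7: backref(off=6, len=5). Copied 'KXKKK' from pos 6. Output: "MKKXKXKXKKKKKXKKK"
Token 8: backref(off=8, len=2). Copied 'KK' from pos 9. Output: "MKKXKXKXKKKKKXKKKKK"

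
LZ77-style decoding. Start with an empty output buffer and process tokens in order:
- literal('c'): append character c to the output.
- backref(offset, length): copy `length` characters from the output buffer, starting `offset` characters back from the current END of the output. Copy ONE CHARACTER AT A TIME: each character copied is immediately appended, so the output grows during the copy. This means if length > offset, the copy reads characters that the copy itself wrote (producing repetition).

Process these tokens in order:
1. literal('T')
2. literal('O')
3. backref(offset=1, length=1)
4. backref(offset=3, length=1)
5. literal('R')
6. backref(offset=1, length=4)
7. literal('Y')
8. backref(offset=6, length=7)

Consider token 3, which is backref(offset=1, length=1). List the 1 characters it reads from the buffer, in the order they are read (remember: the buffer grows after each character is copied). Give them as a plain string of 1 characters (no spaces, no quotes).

Answer: O

Derivation:
Token 1: literal('T'). Output: "T"
Token 2: literal('O'). Output: "TO"
Token 3: backref(off=1, len=1). Buffer before: "TO" (len 2)
  byte 1: read out[1]='O', append. Buffer now: "TOO"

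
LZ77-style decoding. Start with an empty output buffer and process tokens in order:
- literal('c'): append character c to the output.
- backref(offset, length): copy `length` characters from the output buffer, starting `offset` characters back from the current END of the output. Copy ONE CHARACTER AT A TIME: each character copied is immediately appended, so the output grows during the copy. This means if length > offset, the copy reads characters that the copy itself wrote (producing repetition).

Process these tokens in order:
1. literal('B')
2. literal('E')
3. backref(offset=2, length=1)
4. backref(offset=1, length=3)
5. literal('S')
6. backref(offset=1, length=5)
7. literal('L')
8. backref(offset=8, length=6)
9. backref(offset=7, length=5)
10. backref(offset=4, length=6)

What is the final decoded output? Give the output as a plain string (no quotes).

Answer: BEBBBBSSSSSSLBSSSSSLBSSSBSSSBS

Derivation:
Token 1: literal('B'). Output: "B"
Token 2: literal('E'). Output: "BE"
Token 3: backref(off=2, len=1). Copied 'B' from pos 0. Output: "BEB"
Token 4: backref(off=1, len=3) (overlapping!). Copied 'BBB' from pos 2. Output: "BEBBBB"
Token 5: literal('S'). Output: "BEBBBBS"
Token 6: backref(off=1, len=5) (overlapping!). Copied 'SSSSS' from pos 6. Output: "BEBBBBSSSSSS"
Token 7: literal('L'). Output: "BEBBBBSSSSSSL"
Token 8: backref(off=8, len=6). Copied 'BSSSSS' from pos 5. Output: "BEBBBBSSSSSSLBSSSSS"
Token 9: backref(off=7, len=5). Copied 'LBSSS' from pos 12. Output: "BEBBBBSSSSSSLBSSSSSLBSSS"
Token 10: backref(off=4, len=6) (overlapping!). Copied 'BSSSBS' from pos 20. Output: "BEBBBBSSSSSSLBSSSSSLBSSSBSSSBS"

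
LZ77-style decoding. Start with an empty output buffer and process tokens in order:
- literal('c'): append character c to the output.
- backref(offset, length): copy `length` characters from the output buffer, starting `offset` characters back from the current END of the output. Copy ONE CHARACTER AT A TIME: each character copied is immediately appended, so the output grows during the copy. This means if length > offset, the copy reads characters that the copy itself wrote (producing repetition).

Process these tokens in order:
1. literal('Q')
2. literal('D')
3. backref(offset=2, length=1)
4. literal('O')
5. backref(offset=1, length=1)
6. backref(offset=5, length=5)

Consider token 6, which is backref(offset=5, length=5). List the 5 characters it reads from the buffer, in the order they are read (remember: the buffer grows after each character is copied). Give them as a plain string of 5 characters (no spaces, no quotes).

Token 1: literal('Q'). Output: "Q"
Token 2: literal('D'). Output: "QD"
Token 3: backref(off=2, len=1). Copied 'Q' from pos 0. Output: "QDQ"
Token 4: literal('O'). Output: "QDQO"
Token 5: backref(off=1, len=1). Copied 'O' from pos 3. Output: "QDQOO"
Token 6: backref(off=5, len=5). Buffer before: "QDQOO" (len 5)
  byte 1: read out[0]='Q', append. Buffer now: "QDQOOQ"
  byte 2: read out[1]='D', append. Buffer now: "QDQOOQD"
  byte 3: read out[2]='Q', append. Buffer now: "QDQOOQDQ"
  byte 4: read out[3]='O', append. Buffer now: "QDQOOQDQO"
  byte 5: read out[4]='O', append. Buffer now: "QDQOOQDQOO"

Answer: QDQOO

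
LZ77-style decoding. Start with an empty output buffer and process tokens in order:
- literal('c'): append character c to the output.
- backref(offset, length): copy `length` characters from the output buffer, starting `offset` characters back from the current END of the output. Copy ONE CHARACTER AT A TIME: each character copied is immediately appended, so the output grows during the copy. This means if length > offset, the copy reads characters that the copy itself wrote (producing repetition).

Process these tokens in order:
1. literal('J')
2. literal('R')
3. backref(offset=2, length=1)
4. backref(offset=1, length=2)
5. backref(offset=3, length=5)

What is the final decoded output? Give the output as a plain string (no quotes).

Answer: JRJJJJJJJJ

Derivation:
Token 1: literal('J'). Output: "J"
Token 2: literal('R'). Output: "JR"
Token 3: backref(off=2, len=1). Copied 'J' from pos 0. Output: "JRJ"
Token 4: backref(off=1, len=2) (overlapping!). Copied 'JJ' from pos 2. Output: "JRJJJ"
Token 5: backref(off=3, len=5) (overlapping!). Copied 'JJJJJ' from pos 2. Output: "JRJJJJJJJJ"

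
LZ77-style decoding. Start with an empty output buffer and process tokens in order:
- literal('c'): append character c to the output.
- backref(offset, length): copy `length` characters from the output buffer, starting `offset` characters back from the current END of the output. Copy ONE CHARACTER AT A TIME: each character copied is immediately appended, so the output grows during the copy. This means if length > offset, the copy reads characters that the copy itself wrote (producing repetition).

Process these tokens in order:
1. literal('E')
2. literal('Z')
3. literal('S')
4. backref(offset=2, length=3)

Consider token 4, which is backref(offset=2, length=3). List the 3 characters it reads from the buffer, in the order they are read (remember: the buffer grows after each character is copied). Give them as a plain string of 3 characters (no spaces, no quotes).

Token 1: literal('E'). Output: "E"
Token 2: literal('Z'). Output: "EZ"
Token 3: literal('S'). Output: "EZS"
Token 4: backref(off=2, len=3). Buffer before: "EZS" (len 3)
  byte 1: read out[1]='Z', append. Buffer now: "EZSZ"
  byte 2: read out[2]='S', append. Buffer now: "EZSZS"
  byte 3: read out[3]='Z', append. Buffer now: "EZSZSZ"

Answer: ZSZ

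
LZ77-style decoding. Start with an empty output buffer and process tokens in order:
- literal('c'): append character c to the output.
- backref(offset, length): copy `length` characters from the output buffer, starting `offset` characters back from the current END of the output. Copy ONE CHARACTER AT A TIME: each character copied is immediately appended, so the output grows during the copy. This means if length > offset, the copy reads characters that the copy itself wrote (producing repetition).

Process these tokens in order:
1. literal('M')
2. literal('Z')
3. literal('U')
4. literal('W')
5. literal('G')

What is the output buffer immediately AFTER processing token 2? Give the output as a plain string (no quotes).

Answer: MZ

Derivation:
Token 1: literal('M'). Output: "M"
Token 2: literal('Z'). Output: "MZ"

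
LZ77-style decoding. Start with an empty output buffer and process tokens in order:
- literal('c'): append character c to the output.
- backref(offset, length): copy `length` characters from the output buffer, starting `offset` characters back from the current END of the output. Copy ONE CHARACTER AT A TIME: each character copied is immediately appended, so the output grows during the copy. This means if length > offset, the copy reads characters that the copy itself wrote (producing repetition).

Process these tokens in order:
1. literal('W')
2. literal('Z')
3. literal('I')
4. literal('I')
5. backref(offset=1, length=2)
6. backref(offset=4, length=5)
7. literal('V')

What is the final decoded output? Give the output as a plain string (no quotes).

Answer: WZIIIIIIIIIV

Derivation:
Token 1: literal('W'). Output: "W"
Token 2: literal('Z'). Output: "WZ"
Token 3: literal('I'). Output: "WZI"
Token 4: literal('I'). Output: "WZII"
Token 5: backref(off=1, len=2) (overlapping!). Copied 'II' from pos 3. Output: "WZIIII"
Token 6: backref(off=4, len=5) (overlapping!). Copied 'IIIII' from pos 2. Output: "WZIIIIIIIII"
Token 7: literal('V'). Output: "WZIIIIIIIIIV"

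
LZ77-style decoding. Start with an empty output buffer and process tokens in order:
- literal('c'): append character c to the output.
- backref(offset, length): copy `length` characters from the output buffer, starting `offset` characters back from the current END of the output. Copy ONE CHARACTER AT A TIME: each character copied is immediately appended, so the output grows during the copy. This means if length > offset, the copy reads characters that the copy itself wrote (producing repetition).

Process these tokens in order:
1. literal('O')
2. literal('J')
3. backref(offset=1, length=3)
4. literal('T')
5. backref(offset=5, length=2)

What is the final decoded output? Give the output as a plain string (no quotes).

Token 1: literal('O'). Output: "O"
Token 2: literal('J'). Output: "OJ"
Token 3: backref(off=1, len=3) (overlapping!). Copied 'JJJ' from pos 1. Output: "OJJJJ"
Token 4: literal('T'). Output: "OJJJJT"
Token 5: backref(off=5, len=2). Copied 'JJ' from pos 1. Output: "OJJJJTJJ"

Answer: OJJJJTJJ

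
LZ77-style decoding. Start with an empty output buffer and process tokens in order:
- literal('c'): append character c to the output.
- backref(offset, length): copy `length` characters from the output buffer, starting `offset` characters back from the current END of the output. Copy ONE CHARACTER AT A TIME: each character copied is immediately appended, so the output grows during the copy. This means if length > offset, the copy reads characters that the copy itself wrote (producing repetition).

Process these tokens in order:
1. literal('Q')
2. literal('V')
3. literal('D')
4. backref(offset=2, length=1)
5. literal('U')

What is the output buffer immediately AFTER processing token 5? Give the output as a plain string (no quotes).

Answer: QVDVU

Derivation:
Token 1: literal('Q'). Output: "Q"
Token 2: literal('V'). Output: "QV"
Token 3: literal('D'). Output: "QVD"
Token 4: backref(off=2, len=1). Copied 'V' from pos 1. Output: "QVDV"
Token 5: literal('U'). Output: "QVDVU"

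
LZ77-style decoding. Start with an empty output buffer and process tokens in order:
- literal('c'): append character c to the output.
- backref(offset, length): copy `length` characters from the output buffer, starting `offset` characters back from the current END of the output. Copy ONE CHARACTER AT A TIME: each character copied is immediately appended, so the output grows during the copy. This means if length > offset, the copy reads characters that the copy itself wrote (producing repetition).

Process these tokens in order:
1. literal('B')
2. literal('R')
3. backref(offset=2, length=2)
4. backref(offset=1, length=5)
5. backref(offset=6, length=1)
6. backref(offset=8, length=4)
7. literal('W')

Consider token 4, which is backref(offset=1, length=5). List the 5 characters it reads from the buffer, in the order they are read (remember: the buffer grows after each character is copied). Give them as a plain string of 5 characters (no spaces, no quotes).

Token 1: literal('B'). Output: "B"
Token 2: literal('R'). Output: "BR"
Token 3: backref(off=2, len=2). Copied 'BR' from pos 0. Output: "BRBR"
Token 4: backref(off=1, len=5). Buffer before: "BRBR" (len 4)
  byte 1: read out[3]='R', append. Buffer now: "BRBRR"
  byte 2: read out[4]='R', append. Buffer now: "BRBRRR"
  byte 3: read out[5]='R', append. Buffer now: "BRBRRRR"
  byte 4: read out[6]='R', append. Buffer now: "BRBRRRRR"
  byte 5: read out[7]='R', append. Buffer now: "BRBRRRRRR"

Answer: RRRRR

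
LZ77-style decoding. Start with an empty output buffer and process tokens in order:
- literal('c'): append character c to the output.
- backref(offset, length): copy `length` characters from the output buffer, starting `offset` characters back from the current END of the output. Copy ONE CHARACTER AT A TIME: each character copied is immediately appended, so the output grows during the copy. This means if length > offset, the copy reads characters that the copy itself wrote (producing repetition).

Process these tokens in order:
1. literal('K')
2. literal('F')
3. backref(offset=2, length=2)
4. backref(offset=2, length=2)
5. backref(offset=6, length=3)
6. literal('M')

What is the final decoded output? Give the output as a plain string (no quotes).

Answer: KFKFKFKFKM

Derivation:
Token 1: literal('K'). Output: "K"
Token 2: literal('F'). Output: "KF"
Token 3: backref(off=2, len=2). Copied 'KF' from pos 0. Output: "KFKF"
Token 4: backref(off=2, len=2). Copied 'KF' from pos 2. Output: "KFKFKF"
Token 5: backref(off=6, len=3). Copied 'KFK' from pos 0. Output: "KFKFKFKFK"
Token 6: literal('M'). Output: "KFKFKFKFKM"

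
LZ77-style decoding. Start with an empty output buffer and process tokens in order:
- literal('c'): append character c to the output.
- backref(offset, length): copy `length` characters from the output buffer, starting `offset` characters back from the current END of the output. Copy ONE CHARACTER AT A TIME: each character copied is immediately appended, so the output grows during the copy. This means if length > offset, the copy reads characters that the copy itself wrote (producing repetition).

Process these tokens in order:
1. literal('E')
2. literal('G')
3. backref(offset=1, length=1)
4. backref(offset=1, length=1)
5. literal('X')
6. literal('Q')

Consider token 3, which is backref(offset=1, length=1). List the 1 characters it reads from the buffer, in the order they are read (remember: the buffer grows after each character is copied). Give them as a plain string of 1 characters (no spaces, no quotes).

Answer: G

Derivation:
Token 1: literal('E'). Output: "E"
Token 2: literal('G'). Output: "EG"
Token 3: backref(off=1, len=1). Buffer before: "EG" (len 2)
  byte 1: read out[1]='G', append. Buffer now: "EGG"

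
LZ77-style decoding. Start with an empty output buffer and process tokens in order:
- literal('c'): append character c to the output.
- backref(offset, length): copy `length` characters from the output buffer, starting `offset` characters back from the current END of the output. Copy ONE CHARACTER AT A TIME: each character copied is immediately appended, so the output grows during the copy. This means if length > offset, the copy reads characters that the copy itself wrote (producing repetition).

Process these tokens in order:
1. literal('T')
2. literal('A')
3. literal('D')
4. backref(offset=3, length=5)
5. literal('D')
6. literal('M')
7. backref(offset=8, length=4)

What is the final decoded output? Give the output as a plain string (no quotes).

Answer: TADTADTADMDTAD

Derivation:
Token 1: literal('T'). Output: "T"
Token 2: literal('A'). Output: "TA"
Token 3: literal('D'). Output: "TAD"
Token 4: backref(off=3, len=5) (overlapping!). Copied 'TADTA' from pos 0. Output: "TADTADTA"
Token 5: literal('D'). Output: "TADTADTAD"
Token 6: literal('M'). Output: "TADTADTADM"
Token 7: backref(off=8, len=4). Copied 'DTAD' from pos 2. Output: "TADTADTADMDTAD"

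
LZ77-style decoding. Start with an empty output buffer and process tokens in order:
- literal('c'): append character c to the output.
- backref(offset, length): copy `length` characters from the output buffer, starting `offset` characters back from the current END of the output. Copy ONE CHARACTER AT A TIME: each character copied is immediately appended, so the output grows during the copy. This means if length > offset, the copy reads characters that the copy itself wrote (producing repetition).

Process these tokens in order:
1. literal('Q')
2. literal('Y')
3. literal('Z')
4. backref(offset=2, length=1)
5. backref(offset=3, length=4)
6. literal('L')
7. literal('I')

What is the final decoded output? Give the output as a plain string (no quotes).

Answer: QYZYYZYYLI

Derivation:
Token 1: literal('Q'). Output: "Q"
Token 2: literal('Y'). Output: "QY"
Token 3: literal('Z'). Output: "QYZ"
Token 4: backref(off=2, len=1). Copied 'Y' from pos 1. Output: "QYZY"
Token 5: backref(off=3, len=4) (overlapping!). Copied 'YZYY' from pos 1. Output: "QYZYYZYY"
Token 6: literal('L'). Output: "QYZYYZYYL"
Token 7: literal('I'). Output: "QYZYYZYYLI"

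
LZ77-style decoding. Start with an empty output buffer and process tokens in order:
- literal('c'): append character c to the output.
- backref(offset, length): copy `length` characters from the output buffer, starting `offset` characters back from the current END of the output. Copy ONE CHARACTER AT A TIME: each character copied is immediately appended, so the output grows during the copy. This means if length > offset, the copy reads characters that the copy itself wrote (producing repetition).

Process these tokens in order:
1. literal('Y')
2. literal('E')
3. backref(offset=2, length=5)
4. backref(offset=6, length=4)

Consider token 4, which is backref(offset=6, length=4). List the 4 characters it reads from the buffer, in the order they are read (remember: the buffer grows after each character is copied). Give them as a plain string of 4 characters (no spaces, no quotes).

Answer: EYEY

Derivation:
Token 1: literal('Y'). Output: "Y"
Token 2: literal('E'). Output: "YE"
Token 3: backref(off=2, len=5) (overlapping!). Copied 'YEYEY' from pos 0. Output: "YEYEYEY"
Token 4: backref(off=6, len=4). Buffer before: "YEYEYEY" (len 7)
  byte 1: read out[1]='E', append. Buffer now: "YEYEYEYE"
  byte 2: read out[2]='Y', append. Buffer now: "YEYEYEYEY"
  byte 3: read out[3]='E', append. Buffer now: "YEYEYEYEYE"
  byte 4: read out[4]='Y', append. Buffer now: "YEYEYEYEYEY"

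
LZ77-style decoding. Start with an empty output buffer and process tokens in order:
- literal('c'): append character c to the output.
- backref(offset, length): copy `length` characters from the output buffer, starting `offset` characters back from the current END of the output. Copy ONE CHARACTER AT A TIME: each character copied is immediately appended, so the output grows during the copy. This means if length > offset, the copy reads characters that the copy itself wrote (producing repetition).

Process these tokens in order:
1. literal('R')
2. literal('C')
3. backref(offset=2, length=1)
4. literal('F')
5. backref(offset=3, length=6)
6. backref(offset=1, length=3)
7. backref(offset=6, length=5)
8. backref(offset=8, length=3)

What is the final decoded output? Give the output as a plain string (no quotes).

Token 1: literal('R'). Output: "R"
Token 2: literal('C'). Output: "RC"
Token 3: backref(off=2, len=1). Copied 'R' from pos 0. Output: "RCR"
Token 4: literal('F'). Output: "RCRF"
Token 5: backref(off=3, len=6) (overlapping!). Copied 'CRFCRF' from pos 1. Output: "RCRFCRFCRF"
Token 6: backref(off=1, len=3) (overlapping!). Copied 'FFF' from pos 9. Output: "RCRFCRFCRFFFF"
Token 7: backref(off=6, len=5). Copied 'CRFFF' from pos 7. Output: "RCRFCRFCRFFFFCRFFF"
Token 8: backref(off=8, len=3). Copied 'FFF' from pos 10. Output: "RCRFCRFCRFFFFCRFFFFFF"

Answer: RCRFCRFCRFFFFCRFFFFFF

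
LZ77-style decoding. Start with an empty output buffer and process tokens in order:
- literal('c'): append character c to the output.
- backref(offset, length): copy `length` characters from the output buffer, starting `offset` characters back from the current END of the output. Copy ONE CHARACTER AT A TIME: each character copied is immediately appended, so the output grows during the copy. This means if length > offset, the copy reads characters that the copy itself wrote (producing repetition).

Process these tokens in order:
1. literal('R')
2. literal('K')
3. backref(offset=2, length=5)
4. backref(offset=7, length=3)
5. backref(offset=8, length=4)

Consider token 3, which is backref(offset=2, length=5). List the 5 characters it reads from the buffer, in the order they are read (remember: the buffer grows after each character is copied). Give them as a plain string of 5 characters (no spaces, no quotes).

Answer: RKRKR

Derivation:
Token 1: literal('R'). Output: "R"
Token 2: literal('K'). Output: "RK"
Token 3: backref(off=2, len=5). Buffer before: "RK" (len 2)
  byte 1: read out[0]='R', append. Buffer now: "RKR"
  byte 2: read out[1]='K', append. Buffer now: "RKRK"
  byte 3: read out[2]='R', append. Buffer now: "RKRKR"
  byte 4: read out[3]='K', append. Buffer now: "RKRKRK"
  byte 5: read out[4]='R', append. Buffer now: "RKRKRKR"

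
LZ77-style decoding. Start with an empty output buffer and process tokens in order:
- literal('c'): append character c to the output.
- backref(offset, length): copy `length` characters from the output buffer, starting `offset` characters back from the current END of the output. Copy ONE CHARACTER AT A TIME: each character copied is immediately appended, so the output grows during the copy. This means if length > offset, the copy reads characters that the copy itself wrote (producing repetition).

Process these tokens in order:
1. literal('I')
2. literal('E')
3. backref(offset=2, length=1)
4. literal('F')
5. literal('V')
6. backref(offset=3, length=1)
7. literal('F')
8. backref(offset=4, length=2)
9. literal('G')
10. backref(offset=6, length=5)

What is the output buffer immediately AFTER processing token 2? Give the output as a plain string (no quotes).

Answer: IE

Derivation:
Token 1: literal('I'). Output: "I"
Token 2: literal('E'). Output: "IE"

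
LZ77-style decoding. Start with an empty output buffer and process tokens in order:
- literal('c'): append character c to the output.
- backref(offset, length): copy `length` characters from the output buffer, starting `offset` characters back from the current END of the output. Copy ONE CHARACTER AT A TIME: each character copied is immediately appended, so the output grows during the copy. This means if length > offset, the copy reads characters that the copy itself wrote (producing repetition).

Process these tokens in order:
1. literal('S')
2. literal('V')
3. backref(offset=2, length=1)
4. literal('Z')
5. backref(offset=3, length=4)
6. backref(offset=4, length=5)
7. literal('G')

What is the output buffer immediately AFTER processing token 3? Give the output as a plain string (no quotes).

Token 1: literal('S'). Output: "S"
Token 2: literal('V'). Output: "SV"
Token 3: backref(off=2, len=1). Copied 'S' from pos 0. Output: "SVS"

Answer: SVS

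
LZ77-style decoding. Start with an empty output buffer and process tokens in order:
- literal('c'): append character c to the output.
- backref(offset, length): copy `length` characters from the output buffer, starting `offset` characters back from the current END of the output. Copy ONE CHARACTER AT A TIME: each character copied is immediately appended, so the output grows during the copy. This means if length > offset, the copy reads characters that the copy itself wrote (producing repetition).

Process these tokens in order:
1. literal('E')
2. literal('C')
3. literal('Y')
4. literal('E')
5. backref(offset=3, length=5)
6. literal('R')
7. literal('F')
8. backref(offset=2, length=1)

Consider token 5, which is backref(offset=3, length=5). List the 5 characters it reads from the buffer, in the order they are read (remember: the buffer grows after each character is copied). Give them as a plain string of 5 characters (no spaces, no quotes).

Answer: CYECY

Derivation:
Token 1: literal('E'). Output: "E"
Token 2: literal('C'). Output: "EC"
Token 3: literal('Y'). Output: "ECY"
Token 4: literal('E'). Output: "ECYE"
Token 5: backref(off=3, len=5). Buffer before: "ECYE" (len 4)
  byte 1: read out[1]='C', append. Buffer now: "ECYEC"
  byte 2: read out[2]='Y', append. Buffer now: "ECYECY"
  byte 3: read out[3]='E', append. Buffer now: "ECYECYE"
  byte 4: read out[4]='C', append. Buffer now: "ECYECYEC"
  byte 5: read out[5]='Y', append. Buffer now: "ECYECYECY"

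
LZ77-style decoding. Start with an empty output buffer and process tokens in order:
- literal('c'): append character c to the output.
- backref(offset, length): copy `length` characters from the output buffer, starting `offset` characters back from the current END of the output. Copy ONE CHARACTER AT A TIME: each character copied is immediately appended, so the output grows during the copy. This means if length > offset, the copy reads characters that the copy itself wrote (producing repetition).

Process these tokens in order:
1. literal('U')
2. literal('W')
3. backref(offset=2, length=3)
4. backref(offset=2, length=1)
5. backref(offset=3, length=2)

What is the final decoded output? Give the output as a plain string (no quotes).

Token 1: literal('U'). Output: "U"
Token 2: literal('W'). Output: "UW"
Token 3: backref(off=2, len=3) (overlapping!). Copied 'UWU' from pos 0. Output: "UWUWU"
Token 4: backref(off=2, len=1). Copied 'W' from pos 3. Output: "UWUWUW"
Token 5: backref(off=3, len=2). Copied 'WU' from pos 3. Output: "UWUWUWWU"

Answer: UWUWUWWU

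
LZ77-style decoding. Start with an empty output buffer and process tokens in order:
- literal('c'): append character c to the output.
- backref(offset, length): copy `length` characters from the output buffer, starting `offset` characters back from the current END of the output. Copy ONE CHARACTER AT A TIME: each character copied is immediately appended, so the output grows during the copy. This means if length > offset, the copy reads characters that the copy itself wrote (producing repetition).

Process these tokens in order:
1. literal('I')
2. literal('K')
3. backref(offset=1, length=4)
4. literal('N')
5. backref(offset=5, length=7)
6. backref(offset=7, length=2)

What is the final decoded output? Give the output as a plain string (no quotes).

Token 1: literal('I'). Output: "I"
Token 2: literal('K'). Output: "IK"
Token 3: backref(off=1, len=4) (overlapping!). Copied 'KKKK' from pos 1. Output: "IKKKKK"
Token 4: literal('N'). Output: "IKKKKKN"
Token 5: backref(off=5, len=7) (overlapping!). Copied 'KKKKNKK' from pos 2. Output: "IKKKKKNKKKKNKK"
Token 6: backref(off=7, len=2). Copied 'KK' from pos 7. Output: "IKKKKKNKKKKNKKKK"

Answer: IKKKKKNKKKKNKKKK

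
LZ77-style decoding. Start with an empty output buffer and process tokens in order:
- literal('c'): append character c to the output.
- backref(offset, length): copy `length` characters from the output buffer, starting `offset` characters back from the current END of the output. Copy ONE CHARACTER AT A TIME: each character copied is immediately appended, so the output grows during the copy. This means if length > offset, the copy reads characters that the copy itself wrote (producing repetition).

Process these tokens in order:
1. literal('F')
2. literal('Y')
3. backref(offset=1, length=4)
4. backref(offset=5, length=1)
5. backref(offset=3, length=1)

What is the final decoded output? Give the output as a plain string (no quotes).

Token 1: literal('F'). Output: "F"
Token 2: literal('Y'). Output: "FY"
Token 3: backref(off=1, len=4) (overlapping!). Copied 'YYYY' from pos 1. Output: "FYYYYY"
Token 4: backref(off=5, len=1). Copied 'Y' from pos 1. Output: "FYYYYYY"
Token 5: backref(off=3, len=1). Copied 'Y' from pos 4. Output: "FYYYYYYY"

Answer: FYYYYYYY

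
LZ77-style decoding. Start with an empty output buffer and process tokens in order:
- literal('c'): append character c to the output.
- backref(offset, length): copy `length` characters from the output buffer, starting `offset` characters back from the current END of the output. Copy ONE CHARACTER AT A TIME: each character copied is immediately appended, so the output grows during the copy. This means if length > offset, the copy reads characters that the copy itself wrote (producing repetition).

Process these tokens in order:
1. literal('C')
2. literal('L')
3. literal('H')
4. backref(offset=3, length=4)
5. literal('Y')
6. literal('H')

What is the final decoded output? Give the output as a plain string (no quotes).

Token 1: literal('C'). Output: "C"
Token 2: literal('L'). Output: "CL"
Token 3: literal('H'). Output: "CLH"
Token 4: backref(off=3, len=4) (overlapping!). Copied 'CLHC' from pos 0. Output: "CLHCLHC"
Token 5: literal('Y'). Output: "CLHCLHCY"
Token 6: literal('H'). Output: "CLHCLHCYH"

Answer: CLHCLHCYH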